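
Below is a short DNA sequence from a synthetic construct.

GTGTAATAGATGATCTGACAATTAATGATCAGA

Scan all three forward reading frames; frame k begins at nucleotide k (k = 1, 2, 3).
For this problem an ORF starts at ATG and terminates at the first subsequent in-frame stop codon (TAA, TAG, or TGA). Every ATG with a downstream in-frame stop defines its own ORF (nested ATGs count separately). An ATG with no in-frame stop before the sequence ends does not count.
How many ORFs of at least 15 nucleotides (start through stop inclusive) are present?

0

Frame 1: GTG TAA TAG ATG ATC TGA CAA TTA ATG ATC AGA — ATG at 10, stop TGA at 16 → 9 nt.
Frame 2: TGT AAT AGA TGA TCT GAC AAT TAA TGA TCA — no ATG→stop ORF.
Frame 3: GTA ATA GAT GAT CTG ACA ATT AAT GAT CAG — no ATG→stop ORF.
No ORF reaches 15 nucleotides. Count = 0.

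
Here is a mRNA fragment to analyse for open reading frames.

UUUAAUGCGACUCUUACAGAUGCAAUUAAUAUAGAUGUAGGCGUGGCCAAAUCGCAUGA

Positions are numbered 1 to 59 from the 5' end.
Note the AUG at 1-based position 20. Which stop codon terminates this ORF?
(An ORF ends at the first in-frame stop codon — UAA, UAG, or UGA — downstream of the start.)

Codons from position 20: AUG (20–22), CAA (23–25), UUA (26–28), AUA (29–31), UAG (32–34).
The first in-frame stop codon is UAG.

UAG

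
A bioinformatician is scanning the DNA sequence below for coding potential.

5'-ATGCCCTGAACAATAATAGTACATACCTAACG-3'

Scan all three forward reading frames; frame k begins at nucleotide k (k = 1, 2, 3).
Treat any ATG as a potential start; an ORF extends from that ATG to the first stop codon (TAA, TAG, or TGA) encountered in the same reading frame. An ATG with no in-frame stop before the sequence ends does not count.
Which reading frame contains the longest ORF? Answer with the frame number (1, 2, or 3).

1

Frame 1: ATG CCC TGA ACA ATA ATA GTA CAT ACC TAA — ATG at 1, stop TGA at 7 → 9 nt.
Frame 2: TGC CCT GAA CAA TAA TAG TAC ATA CCT AAC — no ATG→stop ORF.
Frame 3: GCC CTG AAC AAT AAT AGT ACA TAC CTA ACG — no ATG→stop ORF.
Longest ORF is 9 nt in frame 1 (positions 1–9).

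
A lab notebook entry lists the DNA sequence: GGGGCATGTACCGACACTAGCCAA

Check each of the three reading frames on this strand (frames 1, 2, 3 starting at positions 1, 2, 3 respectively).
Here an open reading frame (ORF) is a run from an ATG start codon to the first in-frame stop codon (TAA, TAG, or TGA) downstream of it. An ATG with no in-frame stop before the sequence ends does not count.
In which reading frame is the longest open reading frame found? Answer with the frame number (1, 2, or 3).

Frame 1: GGG GCA TGT ACC GAC ACT AGC CAA — no ATG→stop ORF.
Frame 2: GGG CAT GTA CCG ACA CTA GCC — no ATG→stop ORF.
Frame 3: GGC ATG TAC CGA CAC TAG CCA — ATG at 6, stop TAG at 18 → 15 nt.
Longest ORF is 15 nt in frame 3 (positions 6–20).

3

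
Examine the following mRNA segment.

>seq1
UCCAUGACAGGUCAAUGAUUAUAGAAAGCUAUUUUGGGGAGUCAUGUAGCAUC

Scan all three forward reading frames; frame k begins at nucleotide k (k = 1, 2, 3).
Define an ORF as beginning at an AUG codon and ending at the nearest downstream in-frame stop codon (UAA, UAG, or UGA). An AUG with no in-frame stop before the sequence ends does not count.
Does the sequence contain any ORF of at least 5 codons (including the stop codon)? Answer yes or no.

Frame 1: UCC AUG ACA GGU CAA UGA UUA UAG AAA GCU AUU UUG GGG AGU CAU GUA GCA — AUG at 4, stop UGA at 16 → 15 nt.
Frame 2: CCA UGA CAG GUC AAU GAU UAU AGA AAG CUA UUU UGG GGA GUC AUG UAG CAU — AUG at 44, stop UAG at 47 → 6 nt.
Frame 3: CAU GAC AGG UCA AUG AUU AUA GAA AGC UAU UUU GGG GAG UCA UGU AGC AUC — no AUG→stop ORF.
Frame 1 has an ORF of 5 codons (positions 4–18) ≥ 5, so yes.

yes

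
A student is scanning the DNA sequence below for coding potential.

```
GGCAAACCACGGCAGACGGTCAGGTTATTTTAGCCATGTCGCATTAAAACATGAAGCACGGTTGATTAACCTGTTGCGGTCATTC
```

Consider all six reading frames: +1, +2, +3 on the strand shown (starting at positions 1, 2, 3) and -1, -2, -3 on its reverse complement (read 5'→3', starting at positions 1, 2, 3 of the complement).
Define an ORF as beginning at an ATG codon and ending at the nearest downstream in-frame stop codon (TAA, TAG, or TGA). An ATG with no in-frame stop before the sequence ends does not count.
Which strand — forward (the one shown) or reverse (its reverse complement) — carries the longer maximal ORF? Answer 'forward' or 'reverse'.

Reverse complement (5'→3'): GAATGACCGCAACAGGTTAATCAACCGTGCTTCATGTTTTAATGCGACATGGCTAAAATAACCTGACCGTCTGCCGTGGTTTGCC
Frame +1: GGC AAA CCA CGG CAG ACG GTC AGG TTA TTT TAG CCA TGT CGC ATT AAA ACA TGA AGC ACG GTT GAT TAA CCT GTT GCG GTC ATT — no ATG→stop ORF.
Frame +2: GCA AAC CAC GGC AGA CGG TCA GGT TAT TTT AGC CAT GTC GCA TTA AAA CAT GAA GCA CGG TTG ATT AAC CTG TTG CGG TCA TTC — no ATG→stop ORF.
Frame +3: CAA ACC ACG GCA GAC GGT CAG GTT ATT TTA GCC ATG TCG CAT TAA AAC ATG AAG CAC GGT TGA TTA ACC TGT TGC GGT CAT — ATG at 36, stop TAA at 45 → 12 nt; ATG at 51, stop TGA at 63 → 15 nt.
Frame -1: GAA TGA CCG CAA CAG GTT AAT CAA CCG TGC TTC ATG TTT TAA TGC GAC ATG GCT AAA ATA ACC TGA CCG TCT GCC GTG GTT TGC — ATG at 34, stop TAA at 40 → 9 nt; ATG at 49, stop TGA at 64 → 18 nt.
Frame -2: AAT GAC CGC AAC AGG TTA ATC AAC CGT GCT TCA TGT TTT AAT GCG ACA TGG CTA AAA TAA CCT GAC CGT CTG CCG TGG TTT GCC — no ATG→stop ORF.
Frame -3: ATG ACC GCA ACA GGT TAA TCA ACC GTG CTT CAT GTT TTA ATG CGA CAT GGC TAA AAT AAC CTG ACC GTC TGC CGT GGT TTG — ATG at 3, stop TAA at 18 → 18 nt; ATG at 42, stop TAA at 54 → 15 nt.
Forward-strand max 15 nt; reverse-strand max 18 nt. The reverse strand has the longer ORF.

reverse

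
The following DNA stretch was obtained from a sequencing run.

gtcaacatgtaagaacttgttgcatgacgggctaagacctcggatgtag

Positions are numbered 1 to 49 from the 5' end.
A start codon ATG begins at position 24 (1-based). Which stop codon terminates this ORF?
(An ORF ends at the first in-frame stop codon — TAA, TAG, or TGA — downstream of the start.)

TAA

Codons from position 24: ATG (24–26), ACG (27–29), GGC (30–32), TAA (33–35).
The first in-frame stop codon is TAA.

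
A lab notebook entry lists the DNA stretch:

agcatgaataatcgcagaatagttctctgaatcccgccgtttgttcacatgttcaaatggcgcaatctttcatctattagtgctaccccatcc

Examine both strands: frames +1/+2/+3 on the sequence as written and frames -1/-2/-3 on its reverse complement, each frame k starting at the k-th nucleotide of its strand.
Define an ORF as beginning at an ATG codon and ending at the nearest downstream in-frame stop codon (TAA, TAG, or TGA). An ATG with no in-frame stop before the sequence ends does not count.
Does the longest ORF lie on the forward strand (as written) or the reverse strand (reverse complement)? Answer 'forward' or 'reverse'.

forward

Reverse complement (5'→3'): GGATGGGGTAGCACTAATAGATGAAAGATTGCGCCATTTGAACATGTGAACAAACGGCGGGATTCAGAGAACTATTCTGCGATTATTCATGCT
Frame +1: AGC ATG AAT AAT CGC AGA ATA GTT CTC TGA ATC CCG CCG TTT GTT CAC ATG TTC AAA TGG CGC AAT CTT TCA TCT ATT AGT GCT ACC CCA TCC — ATG at 4, stop TGA at 28 → 27 nt.
Frame +2: GCA TGA ATA ATC GCA GAA TAG TTC TCT GAA TCC CGC CGT TTG TTC ACA TGT TCA AAT GGC GCA ATC TTT CAT CTA TTA GTG CTA CCC CAT — no ATG→stop ORF.
Frame +3: CAT GAA TAA TCG CAG AAT AGT TCT CTG AAT CCC GCC GTT TGT TCA CAT GTT CAA ATG GCG CAA TCT TTC ATC TAT TAG TGC TAC CCC ATC — ATG at 57, stop TAG at 78 → 24 nt.
Frame -1: GGA TGG GGT AGC ACT AAT AGA TGA AAG ATT GCG CCA TTT GAA CAT GTG AAC AAA CGG CGG GAT TCA GAG AAC TAT TCT GCG ATT ATT CAT GCT — no ATG→stop ORF.
Frame -2: GAT GGG GTA GCA CTA ATA GAT GAA AGA TTG CGC CAT TTG AAC ATG TGA ACA AAC GGC GGG ATT CAG AGA ACT ATT CTG CGA TTA TTC ATG — ATG at 44, stop TGA at 47 → 6 nt.
Frame -3: ATG GGG TAG CAC TAA TAG ATG AAA GAT TGC GCC ATT TGA ACA TGT GAA CAA ACG GCG GGA TTC AGA GAA CTA TTC TGC GAT TAT TCA TGC — ATG at 3, stop TAG at 9 → 9 nt; ATG at 21, stop TGA at 39 → 21 nt.
Forward-strand max 27 nt; reverse-strand max 21 nt. The forward strand has the longer ORF.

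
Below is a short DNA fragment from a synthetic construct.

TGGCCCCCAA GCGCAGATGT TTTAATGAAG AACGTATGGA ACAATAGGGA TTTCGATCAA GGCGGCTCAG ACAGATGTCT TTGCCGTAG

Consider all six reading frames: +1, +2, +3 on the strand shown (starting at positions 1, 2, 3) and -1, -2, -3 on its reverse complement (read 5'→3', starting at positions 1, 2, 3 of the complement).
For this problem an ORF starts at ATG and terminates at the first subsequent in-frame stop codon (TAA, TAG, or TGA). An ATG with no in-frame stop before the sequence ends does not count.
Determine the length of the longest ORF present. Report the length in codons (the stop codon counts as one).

5

Reverse complement (5'→3'): CTACGGCAAAGACATCTGTCTGAGCCGCCTTGATCGAAATCCCTATTGTTCCATACGTTCTTCATTAAAACATCTGCGCTTGGGGGCCA
Frame +1: TGG CCC CCA AGC GCA GAT GTT TTA ATG AAG AAC GTA TGG AAC AAT AGG GAT TTC GAT CAA GGC GGC TCA GAC AGA TGT CTT TGC CGT — no ATG→stop ORF.
Frame +2: GGC CCC CAA GCG CAG ATG TTT TAA TGA AGA ACG TAT GGA ACA ATA GGG ATT TCG ATC AAG GCG GCT CAG ACA GAT GTC TTT GCC GTA — ATG at 17, stop TAA at 23 → 9 nt.
Frame +3: GCC CCC AAG CGC AGA TGT TTT AAT GAA GAA CGT ATG GAA CAA TAG GGA TTT CGA TCA AGG CGG CTC AGA CAG ATG TCT TTG CCG TAG — ATG at 36, stop TAG at 45 → 12 nt; ATG at 75, stop TAG at 87 → 15 nt.
Frame -1: CTA CGG CAA AGA CAT CTG TCT GAG CCG CCT TGA TCG AAA TCC CTA TTG TTC CAT ACG TTC TTC ATT AAA ACA TCT GCG CTT GGG GGC — no ATG→stop ORF.
Frame -2: TAC GGC AAA GAC ATC TGT CTG AGC CGC CTT GAT CGA AAT CCC TAT TGT TCC ATA CGT TCT TCA TTA AAA CAT CTG CGC TTG GGG GCC — no ATG→stop ORF.
Frame -3: ACG GCA AAG ACA TCT GTC TGA GCC GCC TTG ATC GAA ATC CCT ATT GTT CCA TAC GTT CTT CAT TAA AAC ATC TGC GCT TGG GGG CCA — no ATG→stop ORF.
Longest: frame +3, positions 75–89, 15 nt = 5 codons = 4 aa. → 5 codons.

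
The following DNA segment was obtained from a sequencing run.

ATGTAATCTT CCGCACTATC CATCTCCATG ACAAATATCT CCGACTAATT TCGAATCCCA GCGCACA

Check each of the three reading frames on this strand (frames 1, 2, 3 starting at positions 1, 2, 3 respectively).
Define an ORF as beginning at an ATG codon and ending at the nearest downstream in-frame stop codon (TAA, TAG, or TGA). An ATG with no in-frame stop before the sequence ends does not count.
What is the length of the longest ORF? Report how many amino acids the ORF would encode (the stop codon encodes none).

Frame 1: ATG TAA TCT TCC GCA CTA TCC ATC TCC ATG ACA AAT ATC TCC GAC TAA TTT CGA ATC CCA GCG CAC — ATG at 1, stop TAA at 4 → 6 nt; ATG at 28, stop TAA at 46 → 21 nt.
Frame 2: TGT AAT CTT CCG CAC TAT CCA TCT CCA TGA CAA ATA TCT CCG ACT AAT TTC GAA TCC CAG CGC ACA — no ATG→stop ORF.
Frame 3: GTA ATC TTC CGC ACT ATC CAT CTC CAT GAC AAA TAT CTC CGA CTA ATT TCG AAT CCC AGC GCA — no ATG→stop ORF.
Longest: frame 1, positions 28–48, 21 nt = 7 codons = 6 aa. → 6 amino acids.

6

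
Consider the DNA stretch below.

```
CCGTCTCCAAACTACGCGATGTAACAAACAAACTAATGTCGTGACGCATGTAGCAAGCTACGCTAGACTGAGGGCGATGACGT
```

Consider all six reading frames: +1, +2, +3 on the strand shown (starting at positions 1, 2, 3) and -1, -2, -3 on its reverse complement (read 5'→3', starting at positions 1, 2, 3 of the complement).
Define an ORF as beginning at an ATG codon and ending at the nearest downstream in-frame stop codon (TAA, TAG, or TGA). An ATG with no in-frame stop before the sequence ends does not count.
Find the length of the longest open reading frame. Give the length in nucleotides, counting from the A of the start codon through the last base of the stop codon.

9

Reverse complement (5'→3'): ACGTCATCGCCCTCAGTCTAGCGTAGCTTGCTACATGCGTCACGACATTAGTTTGTTTGTTACATCGCGTAGTTTGGAGACGG
Frame +1: CCG TCT CCA AAC TAC GCG ATG TAA CAA ACA AAC TAA TGT CGT GAC GCA TGT AGC AAG CTA CGC TAG ACT GAG GGC GAT GAC — ATG at 19, stop TAA at 22 → 6 nt.
Frame +2: CGT CTC CAA ACT ACG CGA TGT AAC AAA CAA ACT AAT GTC GTG ACG CAT GTA GCA AGC TAC GCT AGA CTG AGG GCG ATG ACG — no ATG→stop ORF.
Frame +3: GTC TCC AAA CTA CGC GAT GTA ACA AAC AAA CTA ATG TCG TGA CGC ATG TAG CAA GCT ACG CTA GAC TGA GGG CGA TGA CGT — ATG at 36, stop TGA at 42 → 9 nt; ATG at 48, stop TAG at 51 → 6 nt.
Frame -1: ACG TCA TCG CCC TCA GTC TAG CGT AGC TTG CTA CAT GCG TCA CGA CAT TAG TTT GTT TGT TAC ATC GCG TAG TTT GGA GAC — no ATG→stop ORF.
Frame -2: CGT CAT CGC CCT CAG TCT AGC GTA GCT TGC TAC ATG CGT CAC GAC ATT AGT TTG TTT GTT ACA TCG CGT AGT TTG GAG ACG — no ATG→stop ORF.
Frame -3: GTC ATC GCC CTC AGT CTA GCG TAG CTT GCT ACA TGC GTC ACG ACA TTA GTT TGT TTG TTA CAT CGC GTA GTT TGG AGA CGG — no ATG→stop ORF.
Longest: frame +3, positions 36–44, 9 nt = 3 codons = 2 aa. → 9 nucleotides.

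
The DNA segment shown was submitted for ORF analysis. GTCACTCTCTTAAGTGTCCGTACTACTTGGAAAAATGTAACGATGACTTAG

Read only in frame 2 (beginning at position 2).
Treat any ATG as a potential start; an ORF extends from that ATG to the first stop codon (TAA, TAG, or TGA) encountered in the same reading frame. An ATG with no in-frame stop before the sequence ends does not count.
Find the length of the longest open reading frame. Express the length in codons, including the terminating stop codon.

Frame 2: TCA CTC TCT TAA GTG TCC GTA CTA CTT GGA AAA ATG TAA CGA TGA CTT — ATG at 35, stop TAA at 38 → 6 nt.
Longest: frame 2, positions 35–40, 6 nt = 2 codons = 1 aa. → 2 codons.

2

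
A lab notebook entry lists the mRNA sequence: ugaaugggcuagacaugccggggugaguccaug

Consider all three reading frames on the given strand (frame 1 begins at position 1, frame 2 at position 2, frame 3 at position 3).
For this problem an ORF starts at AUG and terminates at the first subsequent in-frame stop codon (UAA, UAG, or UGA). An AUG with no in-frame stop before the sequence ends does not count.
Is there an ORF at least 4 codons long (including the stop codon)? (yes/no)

Frame 1: UGA AUG GGC UAG ACA UGC CGG GGU GAG UCC AUG — AUG at 4, stop UAG at 10 → 9 nt.
Frame 2: GAA UGG GCU AGA CAU GCC GGG GUG AGU CCA — no AUG→stop ORF.
Frame 3: AAU GGG CUA GAC AUG CCG GGG UGA GUC CAU — AUG at 15, stop UGA at 24 → 12 nt.
Frame 3 has an ORF of 4 codons (positions 15–26) ≥ 4, so yes.

yes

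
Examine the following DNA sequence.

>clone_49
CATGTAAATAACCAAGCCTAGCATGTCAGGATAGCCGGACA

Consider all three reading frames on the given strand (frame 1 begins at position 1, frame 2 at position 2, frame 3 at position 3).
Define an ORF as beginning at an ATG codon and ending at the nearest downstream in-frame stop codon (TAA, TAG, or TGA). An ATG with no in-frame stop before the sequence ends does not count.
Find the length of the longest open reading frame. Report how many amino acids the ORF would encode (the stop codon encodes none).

3

Frame 1: CAT GTA AAT AAC CAA GCC TAG CAT GTC AGG ATA GCC GGA — no ATG→stop ORF.
Frame 2: ATG TAA ATA ACC AAG CCT AGC ATG TCA GGA TAG CCG GAC — ATG at 2, stop TAA at 5 → 6 nt; ATG at 23, stop TAG at 32 → 12 nt.
Frame 3: TGT AAA TAA CCA AGC CTA GCA TGT CAG GAT AGC CGG ACA — no ATG→stop ORF.
Longest: frame 2, positions 23–34, 12 nt = 4 codons = 3 aa. → 3 amino acids.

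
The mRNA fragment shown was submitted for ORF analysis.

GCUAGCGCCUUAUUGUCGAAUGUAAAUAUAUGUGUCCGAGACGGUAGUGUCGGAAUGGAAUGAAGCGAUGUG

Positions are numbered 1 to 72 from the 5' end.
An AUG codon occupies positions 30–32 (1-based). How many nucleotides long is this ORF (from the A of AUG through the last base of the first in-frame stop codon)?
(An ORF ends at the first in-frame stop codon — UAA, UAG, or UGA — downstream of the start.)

18

Codons from position 30: AUG (30–32), UGU (33–35), CCG (36–38), AGA (39–41), CGG (42–44), UAG (45–47).
UAG is the first in-frame stop; ORF spans 30–47, 18 nucleotides.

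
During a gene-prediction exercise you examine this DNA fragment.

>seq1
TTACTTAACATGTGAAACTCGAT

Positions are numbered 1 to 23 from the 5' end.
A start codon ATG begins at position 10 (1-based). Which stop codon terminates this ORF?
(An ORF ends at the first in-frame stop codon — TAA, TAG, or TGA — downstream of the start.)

TGA

Codons from position 10: ATG (10–12), TGA (13–15).
The first in-frame stop codon is TGA.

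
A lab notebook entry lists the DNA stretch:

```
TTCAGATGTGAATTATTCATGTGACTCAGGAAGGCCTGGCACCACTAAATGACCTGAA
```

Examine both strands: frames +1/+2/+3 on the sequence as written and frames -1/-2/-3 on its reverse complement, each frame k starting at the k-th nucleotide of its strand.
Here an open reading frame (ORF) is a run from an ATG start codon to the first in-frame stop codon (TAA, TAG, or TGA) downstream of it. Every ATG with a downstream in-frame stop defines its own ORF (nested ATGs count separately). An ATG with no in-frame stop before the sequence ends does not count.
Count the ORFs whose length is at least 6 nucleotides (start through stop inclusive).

3

Reverse complement (5'→3'): TTCAGGTCATTTAGTGGTGCCAGGCCTTCCTGAGTCACATGAATAATTCACATCTGAA
Frame +1: TTC AGA TGT GAA TTA TTC ATG TGA CTC AGG AAG GCC TGG CAC CAC TAA ATG ACC TGA — ATG at 19, stop TGA at 22 → 6 nt; ATG at 49, stop TGA at 55 → 9 nt.
Frame +2: TCA GAT GTG AAT TAT TCA TGT GAC TCA GGA AGG CCT GGC ACC ACT AAA TGA CCT GAA — no ATG→stop ORF.
Frame +3: CAG ATG TGA ATT ATT CAT GTG ACT CAG GAA GGC CTG GCA CCA CTA AAT GAC CTG — ATG at 6, stop TGA at 9 → 6 nt.
Frame -1: TTC AGG TCA TTT AGT GGT GCC AGG CCT TCC TGA GTC ACA TGA ATA ATT CAC ATC TGA — no ATG→stop ORF.
Frame -2: TCA GGT CAT TTA GTG GTG CCA GGC CTT CCT GAG TCA CAT GAA TAA TTC ACA TCT GAA — no ATG→stop ORF.
Frame -3: CAG GTC ATT TAG TGG TGC CAG GCC TTC CTG AGT CAC ATG AAT AAT TCA CAT CTG — no ATG→stop ORF.
ORFs ≥ 6 nucleotides: frame +1 19–24 (6 nucleotides), frame +1 49–57 (9 nucleotides), frame +3 6–11 (6 nucleotides). Count = 3.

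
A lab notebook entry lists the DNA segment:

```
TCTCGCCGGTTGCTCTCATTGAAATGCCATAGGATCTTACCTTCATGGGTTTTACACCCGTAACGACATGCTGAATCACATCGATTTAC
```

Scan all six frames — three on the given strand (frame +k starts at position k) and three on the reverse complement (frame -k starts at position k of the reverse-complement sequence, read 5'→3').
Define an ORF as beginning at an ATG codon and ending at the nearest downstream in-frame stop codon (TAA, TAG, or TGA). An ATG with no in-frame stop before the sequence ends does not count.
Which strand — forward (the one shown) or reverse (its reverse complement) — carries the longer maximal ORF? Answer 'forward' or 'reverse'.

forward

Reverse complement (5'→3'): GTAAATCGATGTGATTCAGCATGTCGTTACGGGTGTAAAACCCATGAAGGTAAGATCCTATGGCATTTCAATGAGAGCAACCGGCGAGA
Frame +1: TCT CGC CGG TTG CTC TCA TTG AAA TGC CAT AGG ATC TTA CCT TCA TGG GTT TTA CAC CCG TAA CGA CAT GCT GAA TCA CAT CGA TTT — no ATG→stop ORF.
Frame +2: CTC GCC GGT TGC TCT CAT TGA AAT GCC ATA GGA TCT TAC CTT CAT GGG TTT TAC ACC CGT AAC GAC ATG CTG AAT CAC ATC GAT TTA — no ATG→stop ORF.
Frame +3: TCG CCG GTT GCT CTC ATT GAA ATG CCA TAG GAT CTT ACC TTC ATG GGT TTT ACA CCC GTA ACG ACA TGC TGA ATC ACA TCG ATT TAC — ATG at 24, stop TAG at 30 → 9 nt; ATG at 45, stop TGA at 72 → 30 nt.
Frame -1: GTA AAT CGA TGT GAT TCA GCA TGT CGT TAC GGG TGT AAA ACC CAT GAA GGT AAG ATC CTA TGG CAT TTC AAT GAG AGC AAC CGG CGA — no ATG→stop ORF.
Frame -2: TAA ATC GAT GTG ATT CAG CAT GTC GTT ACG GGT GTA AAA CCC ATG AAG GTA AGA TCC TAT GGC ATT TCA ATG AGA GCA ACC GGC GAG — no ATG→stop ORF.
Frame -3: AAA TCG ATG TGA TTC AGC ATG TCG TTA CGG GTG TAA AAC CCA TGA AGG TAA GAT CCT ATG GCA TTT CAA TGA GAG CAA CCG GCG AGA — ATG at 9, stop TGA at 12 → 6 nt; ATG at 21, stop TAA at 36 → 18 nt; ATG at 60, stop TGA at 72 → 15 nt.
Forward-strand max 30 nt; reverse-strand max 18 nt. The forward strand has the longer ORF.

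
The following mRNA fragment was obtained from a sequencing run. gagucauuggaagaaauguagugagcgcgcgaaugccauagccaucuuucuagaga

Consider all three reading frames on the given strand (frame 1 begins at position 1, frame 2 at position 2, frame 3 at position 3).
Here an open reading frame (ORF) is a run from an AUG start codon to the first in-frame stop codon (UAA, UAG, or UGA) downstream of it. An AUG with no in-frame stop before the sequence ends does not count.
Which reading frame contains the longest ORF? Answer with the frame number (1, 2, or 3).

Frame 1: GAG UCA UUG GAA GAA AUG UAG UGA GCG CGC GAA UGC CAU AGC CAU CUU UCU AGA — AUG at 16, stop UAG at 19 → 6 nt.
Frame 2: AGU CAU UGG AAG AAA UGU AGU GAG CGC GCG AAU GCC AUA GCC AUC UUU CUA GAG — no AUG→stop ORF.
Frame 3: GUC AUU GGA AGA AAU GUA GUG AGC GCG CGA AUG CCA UAG CCA UCU UUC UAG AGA — AUG at 33, stop UAG at 39 → 9 nt.
Longest ORF is 9 nt in frame 3 (positions 33–41).

3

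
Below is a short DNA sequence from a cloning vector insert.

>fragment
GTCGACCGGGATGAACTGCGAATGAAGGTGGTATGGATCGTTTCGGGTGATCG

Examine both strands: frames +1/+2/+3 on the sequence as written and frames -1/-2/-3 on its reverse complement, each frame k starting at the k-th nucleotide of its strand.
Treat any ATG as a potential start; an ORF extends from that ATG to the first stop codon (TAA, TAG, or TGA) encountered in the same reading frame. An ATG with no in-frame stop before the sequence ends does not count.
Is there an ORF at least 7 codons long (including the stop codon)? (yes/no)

no

Reverse complement (5'→3'): CGATCACCCGAAACGATCCATACCACCTTCATTCGCAGTTCATCCCGGTCGAC
Frame +1: GTC GAC CGG GAT GAA CTG CGA ATG AAG GTG GTA TGG ATC GTT TCG GGT GAT — no ATG→stop ORF.
Frame +2: TCG ACC GGG ATG AAC TGC GAA TGA AGG TGG TAT GGA TCG TTT CGG GTG ATC — ATG at 11, stop TGA at 23 → 15 nt.
Frame +3: CGA CCG GGA TGA ACT GCG AAT GAA GGT GGT ATG GAT CGT TTC GGG TGA TCG — ATG at 33, stop TGA at 48 → 18 nt.
Frame -1: CGA TCA CCC GAA ACG ATC CAT ACC ACC TTC ATT CGC AGT TCA TCC CGG TCG — no ATG→stop ORF.
Frame -2: GAT CAC CCG AAA CGA TCC ATA CCA CCT TCA TTC GCA GTT CAT CCC GGT CGA — no ATG→stop ORF.
Frame -3: ATC ACC CGA AAC GAT CCA TAC CAC CTT CAT TCG CAG TTC ATC CCG GTC GAC — no ATG→stop ORF.
Largest ORF found is 6 codons < 7, so no.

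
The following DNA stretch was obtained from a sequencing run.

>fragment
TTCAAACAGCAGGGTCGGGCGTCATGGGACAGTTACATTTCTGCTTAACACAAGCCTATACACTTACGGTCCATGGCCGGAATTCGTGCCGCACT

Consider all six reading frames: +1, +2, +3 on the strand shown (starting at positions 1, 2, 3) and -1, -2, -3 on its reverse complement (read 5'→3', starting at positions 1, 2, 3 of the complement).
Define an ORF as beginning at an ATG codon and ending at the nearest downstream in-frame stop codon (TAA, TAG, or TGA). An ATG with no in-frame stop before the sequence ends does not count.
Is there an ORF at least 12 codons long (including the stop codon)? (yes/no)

no

Reverse complement (5'→3'): AGTGCGGCACGAATTCCGGCCATGGACCGTAAGTGTATAGGCTTGTGTTAAGCAGAAATGTAACTGTCCCATGACGCCCGACCCTGCTGTTTGAA
Frame +1: TTC AAA CAG CAG GGT CGG GCG TCA TGG GAC AGT TAC ATT TCT GCT TAA CAC AAG CCT ATA CAC TTA CGG TCC ATG GCC GGA ATT CGT GCC GCA — no ATG→stop ORF.
Frame +2: TCA AAC AGC AGG GTC GGG CGT CAT GGG ACA GTT ACA TTT CTG CTT AAC ACA AGC CTA TAC ACT TAC GGT CCA TGG CCG GAA TTC GTG CCG CAC — no ATG→stop ORF.
Frame +3: CAA ACA GCA GGG TCG GGC GTC ATG GGA CAG TTA CAT TTC TGC TTA ACA CAA GCC TAT ACA CTT ACG GTC CAT GGC CGG AAT TCG TGC CGC ACT — no ATG→stop ORF.
Frame -1: AGT GCG GCA CGA ATT CCG GCC ATG GAC CGT AAG TGT ATA GGC TTG TGT TAA GCA GAA ATG TAA CTG TCC CAT GAC GCC CGA CCC TGC TGT TTG — ATG at 22, stop TAA at 49 → 30 nt; ATG at 58, stop TAA at 61 → 6 nt.
Frame -2: GTG CGG CAC GAA TTC CGG CCA TGG ACC GTA AGT GTA TAG GCT TGT GTT AAG CAG AAA TGT AAC TGT CCC ATG ACG CCC GAC CCT GCT GTT TGA — ATG at 71, stop TGA at 92 → 24 nt.
Frame -3: TGC GGC ACG AAT TCC GGC CAT GGA CCG TAA GTG TAT AGG CTT GTG TTA AGC AGA AAT GTA ACT GTC CCA TGA CGC CCG ACC CTG CTG TTT GAA — no ATG→stop ORF.
Largest ORF found is 10 codons < 12, so no.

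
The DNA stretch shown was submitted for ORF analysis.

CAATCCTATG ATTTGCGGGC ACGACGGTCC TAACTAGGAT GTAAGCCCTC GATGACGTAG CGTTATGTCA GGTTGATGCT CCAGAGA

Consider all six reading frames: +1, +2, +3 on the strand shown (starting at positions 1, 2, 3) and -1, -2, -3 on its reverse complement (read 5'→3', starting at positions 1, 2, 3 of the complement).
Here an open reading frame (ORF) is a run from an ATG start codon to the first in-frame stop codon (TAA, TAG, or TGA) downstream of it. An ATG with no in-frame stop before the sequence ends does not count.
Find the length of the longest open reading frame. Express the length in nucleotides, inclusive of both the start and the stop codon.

Reverse complement (5'→3'): TCTCTGGAGCATCAACCTGACATAACGCTACGTCATCGAGGGCTTACATCCTAGTTAGGACCGTCGTGCCCGCAAATCATAGGATTG
Frame +1: CAA TCC TAT GAT TTG CGG GCA CGA CGG TCC TAA CTA GGA TGT AAG CCC TCG ATG ACG TAG CGT TAT GTC AGG TTG ATG CTC CAG AGA — ATG at 52, stop TAG at 58 → 9 nt.
Frame +2: AAT CCT ATG ATT TGC GGG CAC GAC GGT CCT AAC TAG GAT GTA AGC CCT CGA TGA CGT AGC GTT ATG TCA GGT TGA TGC TCC AGA — ATG at 8, stop TAG at 35 → 30 nt; ATG at 65, stop TGA at 74 → 12 nt.
Frame +3: ATC CTA TGA TTT GCG GGC ACG ACG GTC CTA ACT AGG ATG TAA GCC CTC GAT GAC GTA GCG TTA TGT CAG GTT GAT GCT CCA GAG — ATG at 39, stop TAA at 42 → 6 nt.
Frame -1: TCT CTG GAG CAT CAA CCT GAC ATA ACG CTA CGT CAT CGA GGG CTT ACA TCC TAG TTA GGA CCG TCG TGC CCG CAA ATC ATA GGA TTG — no ATG→stop ORF.
Frame -2: CTC TGG AGC ATC AAC CTG ACA TAA CGC TAC GTC ATC GAG GGC TTA CAT CCT AGT TAG GAC CGT CGT GCC CGC AAA TCA TAG GAT — no ATG→stop ORF.
Frame -3: TCT GGA GCA TCA ACC TGA CAT AAC GCT ACG TCA TCG AGG GCT TAC ATC CTA GTT AGG ACC GTC GTG CCC GCA AAT CAT AGG ATT — no ATG→stop ORF.
Longest: frame +2, positions 8–37, 30 nt = 10 codons = 9 aa. → 30 nucleotides.

30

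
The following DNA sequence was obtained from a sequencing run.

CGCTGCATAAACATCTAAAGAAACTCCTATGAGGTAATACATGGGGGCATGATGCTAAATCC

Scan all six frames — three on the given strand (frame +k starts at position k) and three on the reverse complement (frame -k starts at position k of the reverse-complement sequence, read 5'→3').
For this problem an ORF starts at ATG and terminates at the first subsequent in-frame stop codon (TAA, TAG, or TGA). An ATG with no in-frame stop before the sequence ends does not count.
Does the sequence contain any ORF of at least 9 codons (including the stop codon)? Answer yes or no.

no

Reverse complement (5'→3'): GGATTTAGCATCATGCCCCCATGTATTACCTCATAGGAGTTTCTTTAGATGTTTATGCAGCG
Frame +1: CGC TGC ATA AAC ATC TAA AGA AAC TCC TAT GAG GTA ATA CAT GGG GGC ATG ATG CTA AAT — no ATG→stop ORF.
Frame +2: GCT GCA TAA ACA TCT AAA GAA ACT CCT ATG AGG TAA TAC ATG GGG GCA TGA TGC TAA ATC — ATG at 29, stop TAA at 35 → 9 nt; ATG at 41, stop TGA at 50 → 12 nt.
Frame +3: CTG CAT AAA CAT CTA AAG AAA CTC CTA TGA GGT AAT ACA TGG GGG CAT GAT GCT AAA TCC — no ATG→stop ORF.
Frame -1: GGA TTT AGC ATC ATG CCC CCA TGT ATT ACC TCA TAG GAG TTT CTT TAG ATG TTT ATG CAG — ATG at 13, stop TAG at 34 → 24 nt.
Frame -2: GAT TTA GCA TCA TGC CCC CAT GTA TTA CCT CAT AGG AGT TTC TTT AGA TGT TTA TGC AGC — no ATG→stop ORF.
Frame -3: ATT TAG CAT CAT GCC CCC ATG TAT TAC CTC ATA GGA GTT TCT TTA GAT GTT TAT GCA GCG — no ATG→stop ORF.
Largest ORF found is 8 codons < 9, so no.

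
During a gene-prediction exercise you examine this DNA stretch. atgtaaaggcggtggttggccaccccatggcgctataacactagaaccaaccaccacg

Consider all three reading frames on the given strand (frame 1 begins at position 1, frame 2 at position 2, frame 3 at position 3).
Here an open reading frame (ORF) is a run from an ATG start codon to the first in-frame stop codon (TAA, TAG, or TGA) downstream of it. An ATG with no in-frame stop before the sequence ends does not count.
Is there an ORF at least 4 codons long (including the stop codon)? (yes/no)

Frame 1: ATG TAA AGG CGG TGG TTG GCC ACC CCA TGG CGC TAT AAC ACT AGA ACC AAC CAC CAC — ATG at 1, stop TAA at 4 → 6 nt.
Frame 2: TGT AAA GGC GGT GGT TGG CCA CCC CAT GGC GCT ATA ACA CTA GAA CCA ACC ACC ACG — no ATG→stop ORF.
Frame 3: GTA AAG GCG GTG GTT GGC CAC CCC ATG GCG CTA TAA CAC TAG AAC CAA CCA CCA — ATG at 27, stop TAA at 36 → 12 nt.
Frame 3 has an ORF of 4 codons (positions 27–38) ≥ 4, so yes.

yes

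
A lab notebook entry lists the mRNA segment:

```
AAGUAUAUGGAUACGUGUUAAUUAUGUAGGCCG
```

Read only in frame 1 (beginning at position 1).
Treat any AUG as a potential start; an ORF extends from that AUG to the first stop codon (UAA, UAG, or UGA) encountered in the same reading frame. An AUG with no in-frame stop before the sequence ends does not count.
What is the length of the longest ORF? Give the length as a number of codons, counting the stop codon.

Frame 1: AAG UAU AUG GAU ACG UGU UAA UUA UGU AGG CCG — AUG at 7, stop UAA at 19 → 15 nt.
Longest: frame 1, positions 7–21, 15 nt = 5 codons = 4 aa. → 5 codons.

5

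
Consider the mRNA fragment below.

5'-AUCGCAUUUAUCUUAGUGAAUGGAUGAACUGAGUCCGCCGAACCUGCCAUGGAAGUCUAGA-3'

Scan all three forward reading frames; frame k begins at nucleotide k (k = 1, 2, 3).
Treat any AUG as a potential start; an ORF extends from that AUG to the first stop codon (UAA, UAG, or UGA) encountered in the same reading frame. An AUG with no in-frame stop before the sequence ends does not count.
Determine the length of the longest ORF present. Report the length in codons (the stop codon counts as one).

4

Frame 1: AUC GCA UUU AUC UUA GUG AAU GGA UGA ACU GAG UCC GCC GAA CCU GCC AUG GAA GUC UAG — AUG at 49, stop UAG at 58 → 12 nt.
Frame 2: UCG CAU UUA UCU UAG UGA AUG GAU GAA CUG AGU CCG CCG AAC CUG CCA UGG AAG UCU AGA — no AUG→stop ORF.
Frame 3: CGC AUU UAU CUU AGU GAA UGG AUG AAC UGA GUC CGC CGA ACC UGC CAU GGA AGU CUA — AUG at 24, stop UGA at 30 → 9 nt.
Longest: frame 1, positions 49–60, 12 nt = 4 codons = 3 aa. → 4 codons.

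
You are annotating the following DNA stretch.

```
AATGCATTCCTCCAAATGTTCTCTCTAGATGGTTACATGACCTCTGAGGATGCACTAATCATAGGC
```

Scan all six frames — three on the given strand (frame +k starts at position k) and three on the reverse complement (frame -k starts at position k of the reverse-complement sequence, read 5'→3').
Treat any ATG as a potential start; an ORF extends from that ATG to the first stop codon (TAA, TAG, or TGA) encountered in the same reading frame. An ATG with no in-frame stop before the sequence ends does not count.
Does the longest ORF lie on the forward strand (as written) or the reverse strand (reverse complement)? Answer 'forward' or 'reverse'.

reverse

Reverse complement (5'→3'): GCCTATGATTAGTGCATCCTCAGAGGTCATGTAACCATCTAGAGAGAACATTTGGAGGAATGCATT
Frame +1: AAT GCA TTC CTC CAA ATG TTC TCT CTA GAT GGT TAC ATG ACC TCT GAG GAT GCA CTA ATC ATA GGC — no ATG→stop ORF.
Frame +2: ATG CAT TCC TCC AAA TGT TCT CTC TAG ATG GTT ACA TGA CCT CTG AGG ATG CAC TAA TCA TAG — ATG at 2, stop TAG at 26 → 27 nt; ATG at 29, stop TGA at 38 → 12 nt; ATG at 50, stop TAA at 56 → 9 nt.
Frame +3: TGC ATT CCT CCA AAT GTT CTC TCT AGA TGG TTA CAT GAC CTC TGA GGA TGC ACT AAT CAT AGG — no ATG→stop ORF.
Frame -1: GCC TAT GAT TAG TGC ATC CTC AGA GGT CAT GTA ACC ATC TAG AGA GAA CAT TTG GAG GAA TGC ATT — no ATG→stop ORF.
Frame -2: CCT ATG ATT AGT GCA TCC TCA GAG GTC ATG TAA CCA TCT AGA GAG AAC ATT TGG AGG AAT GCA — ATG at 5, stop TAA at 32 → 30 nt; ATG at 29, stop TAA at 32 → 6 nt.
Frame -3: CTA TGA TTA GTG CAT CCT CAG AGG TCA TGT AAC CAT CTA GAG AGA ACA TTT GGA GGA ATG CAT — no ATG→stop ORF.
Forward-strand max 27 nt; reverse-strand max 30 nt. The reverse strand has the longer ORF.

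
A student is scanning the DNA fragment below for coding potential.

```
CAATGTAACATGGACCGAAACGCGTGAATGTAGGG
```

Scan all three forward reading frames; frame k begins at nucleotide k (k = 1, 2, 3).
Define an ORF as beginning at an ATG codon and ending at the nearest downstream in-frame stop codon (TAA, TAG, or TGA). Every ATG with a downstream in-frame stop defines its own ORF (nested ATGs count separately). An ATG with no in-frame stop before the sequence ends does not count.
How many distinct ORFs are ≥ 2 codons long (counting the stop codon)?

Frame 1: CAA TGT AAC ATG GAC CGA AAC GCG TGA ATG TAG — ATG at 10, stop TGA at 25 → 18 nt; ATG at 28, stop TAG at 31 → 6 nt.
Frame 2: AAT GTA ACA TGG ACC GAA ACG CGT GAA TGT AGG — no ATG→stop ORF.
Frame 3: ATG TAA CAT GGA CCG AAA CGC GTG AAT GTA GGG — ATG at 3, stop TAA at 6 → 6 nt.
ORFs ≥ 2 codons: frame 1 10–27 (6 codons), frame 1 28–33 (2 codons), frame 3 3–8 (2 codons). Count = 3.

3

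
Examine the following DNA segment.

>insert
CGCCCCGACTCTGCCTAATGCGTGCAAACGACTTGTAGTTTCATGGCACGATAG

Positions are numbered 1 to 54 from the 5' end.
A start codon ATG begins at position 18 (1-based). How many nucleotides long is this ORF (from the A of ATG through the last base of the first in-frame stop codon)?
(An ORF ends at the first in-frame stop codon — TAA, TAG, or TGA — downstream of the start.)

21

Codons from position 18: ATG (18–20), CGT (21–23), GCA (24–26), AAC (27–29), GAC (30–32), TTG (33–35), TAG (36–38).
TAG is the first in-frame stop; ORF spans 18–38, 21 nucleotides.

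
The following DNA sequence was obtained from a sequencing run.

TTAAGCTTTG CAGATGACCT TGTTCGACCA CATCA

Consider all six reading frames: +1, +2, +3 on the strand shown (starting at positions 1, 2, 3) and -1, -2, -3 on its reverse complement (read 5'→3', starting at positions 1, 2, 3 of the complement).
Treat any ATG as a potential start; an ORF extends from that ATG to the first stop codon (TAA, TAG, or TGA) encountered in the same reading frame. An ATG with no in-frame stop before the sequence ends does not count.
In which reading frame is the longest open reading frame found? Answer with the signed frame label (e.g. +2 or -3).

-3

Reverse complement (5'→3'): TGATGTGGTCGAACAAGGTCATCTGCAAAGCTTAA
Frame +1: TTA AGC TTT GCA GAT GAC CTT GTT CGA CCA CAT — no ATG→stop ORF.
Frame +2: TAA GCT TTG CAG ATG ACC TTG TTC GAC CAC ATC — no ATG→stop ORF.
Frame +3: AAG CTT TGC AGA TGA CCT TGT TCG ACC ACA TCA — no ATG→stop ORF.
Frame -1: TGA TGT GGT CGA ACA AGG TCA TCT GCA AAG CTT — no ATG→stop ORF.
Frame -2: GAT GTG GTC GAA CAA GGT CAT CTG CAA AGC TTA — no ATG→stop ORF.
Frame -3: ATG TGG TCG AAC AAG GTC ATC TGC AAA GCT TAA — ATG at 3, stop TAA at 33 → 33 nt.
Longest ORF is 33 nt in frame -3 (positions 3–35).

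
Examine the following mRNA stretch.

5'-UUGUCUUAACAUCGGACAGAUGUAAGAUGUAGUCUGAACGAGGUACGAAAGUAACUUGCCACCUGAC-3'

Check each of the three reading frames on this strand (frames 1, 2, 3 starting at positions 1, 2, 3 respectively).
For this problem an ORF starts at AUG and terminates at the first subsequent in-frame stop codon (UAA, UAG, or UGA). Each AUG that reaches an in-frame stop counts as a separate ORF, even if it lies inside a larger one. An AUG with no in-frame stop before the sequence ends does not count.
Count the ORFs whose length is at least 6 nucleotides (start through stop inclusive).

Frame 1: UUG UCU UAA CAU CGG ACA GAU GUA AGA UGU AGU CUG AAC GAG GUA CGA AAG UAA CUU GCC ACC UGA — no AUG→stop ORF.
Frame 2: UGU CUU AAC AUC GGA CAG AUG UAA GAU GUA GUC UGA ACG AGG UAC GAA AGU AAC UUG CCA CCU GAC — AUG at 20, stop UAA at 23 → 6 nt.
Frame 3: GUC UUA ACA UCG GAC AGA UGU AAG AUG UAG UCU GAA CGA GGU ACG AAA GUA ACU UGC CAC CUG — AUG at 27, stop UAG at 30 → 6 nt.
ORFs ≥ 6 nucleotides: frame 2 20–25 (6 nucleotides), frame 3 27–32 (6 nucleotides). Count = 2.

2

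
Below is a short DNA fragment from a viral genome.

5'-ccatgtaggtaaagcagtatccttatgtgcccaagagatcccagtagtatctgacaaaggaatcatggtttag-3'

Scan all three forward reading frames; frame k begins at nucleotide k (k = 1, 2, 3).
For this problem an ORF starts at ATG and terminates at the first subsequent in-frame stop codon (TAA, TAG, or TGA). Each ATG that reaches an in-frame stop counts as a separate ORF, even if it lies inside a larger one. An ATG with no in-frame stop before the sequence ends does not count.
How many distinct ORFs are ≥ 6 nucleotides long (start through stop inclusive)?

3

Frame 1: CCA TGT AGG TAA AGC AGT ATC CTT ATG TGC CCA AGA GAT CCC AGT AGT ATC TGA CAA AGG AAT CAT GGT TTA — ATG at 25, stop TGA at 52 → 30 nt.
Frame 2: CAT GTA GGT AAA GCA GTA TCC TTA TGT GCC CAA GAG ATC CCA GTA GTA TCT GAC AAA GGA ATC ATG GTT TAG — ATG at 65, stop TAG at 71 → 9 nt.
Frame 3: ATG TAG GTA AAG CAG TAT CCT TAT GTG CCC AAG AGA TCC CAG TAG TAT CTG ACA AAG GAA TCA TGG TTT — ATG at 3, stop TAG at 6 → 6 nt.
ORFs ≥ 6 nucleotides: frame 1 25–54 (30 nucleotides), frame 2 65–73 (9 nucleotides), frame 3 3–8 (6 nucleotides). Count = 3.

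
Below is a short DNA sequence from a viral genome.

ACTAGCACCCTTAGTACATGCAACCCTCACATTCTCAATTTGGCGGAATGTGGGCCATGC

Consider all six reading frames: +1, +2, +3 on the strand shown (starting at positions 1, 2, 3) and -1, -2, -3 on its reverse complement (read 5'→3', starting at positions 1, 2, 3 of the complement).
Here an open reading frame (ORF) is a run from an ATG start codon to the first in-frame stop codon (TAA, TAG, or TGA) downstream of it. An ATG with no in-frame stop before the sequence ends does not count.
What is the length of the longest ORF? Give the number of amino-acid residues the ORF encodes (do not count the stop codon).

Reverse complement (5'→3'): GCATGGCCCACATTCCGCCAAATTGAGAATGTGAGGGTTGCATGTACTAAGGGTGCTAGT
Frame +1: ACT AGC ACC CTT AGT ACA TGC AAC CCT CAC ATT CTC AAT TTG GCG GAA TGT GGG CCA TGC — no ATG→stop ORF.
Frame +2: CTA GCA CCC TTA GTA CAT GCA ACC CTC ACA TTC TCA ATT TGG CGG AAT GTG GGC CAT — no ATG→stop ORF.
Frame +3: TAG CAC CCT TAG TAC ATG CAA CCC TCA CAT TCT CAA TTT GGC GGA ATG TGG GCC ATG — no ATG→stop ORF.
Frame -1: GCA TGG CCC ACA TTC CGC CAA ATT GAG AAT GTG AGG GTT GCA TGT ACT AAG GGT GCT AGT — no ATG→stop ORF.
Frame -2: CAT GGC CCA CAT TCC GCC AAA TTG AGA ATG TGA GGG TTG CAT GTA CTA AGG GTG CTA — ATG at 29, stop TGA at 32 → 6 nt.
Frame -3: ATG GCC CAC ATT CCG CCA AAT TGA GAA TGT GAG GGT TGC ATG TAC TAA GGG TGC TAG — ATG at 3, stop TGA at 24 → 24 nt; ATG at 42, stop TAA at 48 → 9 nt.
Longest: frame -3, positions 3–26, 24 nt = 8 codons = 7 aa. → 7 amino acids.

7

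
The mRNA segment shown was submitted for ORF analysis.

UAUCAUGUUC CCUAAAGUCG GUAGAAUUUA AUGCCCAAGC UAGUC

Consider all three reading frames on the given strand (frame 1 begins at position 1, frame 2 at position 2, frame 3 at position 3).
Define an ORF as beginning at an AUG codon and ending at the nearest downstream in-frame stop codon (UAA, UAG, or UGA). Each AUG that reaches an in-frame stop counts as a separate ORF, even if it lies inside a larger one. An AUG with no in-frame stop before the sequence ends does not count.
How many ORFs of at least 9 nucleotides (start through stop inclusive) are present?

Frame 1: UAU CAU GUU CCC UAA AGU CGG UAG AAU UUA AUG CCC AAG CUA GUC — no AUG→stop ORF.
Frame 2: AUC AUG UUC CCU AAA GUC GGU AGA AUU UAA UGC CCA AGC UAG — AUG at 5, stop UAA at 29 → 27 nt.
Frame 3: UCA UGU UCC CUA AAG UCG GUA GAA UUU AAU GCC CAA GCU AGU — no AUG→stop ORF.
ORFs ≥ 9 nucleotides: frame 2 5–31 (27 nucleotides). Count = 1.

1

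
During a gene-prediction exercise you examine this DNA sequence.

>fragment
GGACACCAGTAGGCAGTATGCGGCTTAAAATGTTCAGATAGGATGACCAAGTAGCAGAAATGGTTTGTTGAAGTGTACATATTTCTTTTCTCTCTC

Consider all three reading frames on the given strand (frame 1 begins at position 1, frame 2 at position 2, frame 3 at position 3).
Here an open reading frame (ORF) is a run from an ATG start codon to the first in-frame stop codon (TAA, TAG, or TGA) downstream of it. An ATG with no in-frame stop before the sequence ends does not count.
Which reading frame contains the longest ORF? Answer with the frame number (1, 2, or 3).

Frame 1: GGA CAC CAG TAG GCA GTA TGC GGC TTA AAA TGT TCA GAT AGG ATG ACC AAG TAG CAG AAA TGG TTT GTT GAA GTG TAC ATA TTT CTT TTC TCT CTC — ATG at 43, stop TAG at 52 → 12 nt.
Frame 2: GAC ACC AGT AGG CAG TAT GCG GCT TAA AAT GTT CAG ATA GGA TGA CCA AGT AGC AGA AAT GGT TTG TTG AAG TGT ACA TAT TTC TTT TCT CTC — no ATG→stop ORF.
Frame 3: ACA CCA GTA GGC AGT ATG CGG CTT AAA ATG TTC AGA TAG GAT GAC CAA GTA GCA GAA ATG GTT TGT TGA AGT GTA CAT ATT TCT TTT CTC TCT — ATG at 18, stop TAG at 39 → 24 nt; ATG at 30, stop TAG at 39 → 12 nt; ATG at 60, stop TGA at 69 → 12 nt.
Longest ORF is 24 nt in frame 3 (positions 18–41).

3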